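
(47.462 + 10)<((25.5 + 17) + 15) True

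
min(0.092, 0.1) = 0.092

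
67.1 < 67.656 True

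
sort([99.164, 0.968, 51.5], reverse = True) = [99.164, 51.5, 0.968]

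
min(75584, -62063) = -62063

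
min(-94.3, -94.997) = -94.997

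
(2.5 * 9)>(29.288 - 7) True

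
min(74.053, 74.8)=74.053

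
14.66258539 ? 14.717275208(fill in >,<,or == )<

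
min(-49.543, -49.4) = -49.543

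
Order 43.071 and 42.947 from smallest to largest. 42.947, 43.071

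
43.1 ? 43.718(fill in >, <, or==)<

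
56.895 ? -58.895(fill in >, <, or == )>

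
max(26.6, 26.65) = 26.65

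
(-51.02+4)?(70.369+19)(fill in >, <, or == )<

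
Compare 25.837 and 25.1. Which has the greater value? 25.837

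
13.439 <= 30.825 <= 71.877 True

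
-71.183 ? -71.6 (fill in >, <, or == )>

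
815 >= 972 False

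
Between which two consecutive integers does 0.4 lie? 0 and 1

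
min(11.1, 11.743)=11.1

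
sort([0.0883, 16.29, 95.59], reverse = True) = [95.59, 16.29, 0.0883]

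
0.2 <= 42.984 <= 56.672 True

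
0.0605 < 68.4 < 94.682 True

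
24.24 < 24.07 False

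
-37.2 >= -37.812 True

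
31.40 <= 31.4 True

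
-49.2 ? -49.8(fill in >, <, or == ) >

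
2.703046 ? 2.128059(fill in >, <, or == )>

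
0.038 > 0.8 False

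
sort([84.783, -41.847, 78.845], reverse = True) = [84.783, 78.845, -41.847]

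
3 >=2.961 True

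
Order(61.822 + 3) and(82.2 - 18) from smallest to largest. (82.2 - 18), (61.822 + 3)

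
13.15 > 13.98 False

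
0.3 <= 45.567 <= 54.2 True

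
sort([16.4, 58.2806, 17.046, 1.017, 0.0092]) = [0.0092, 1.017, 16.4, 17.046, 58.2806]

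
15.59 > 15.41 True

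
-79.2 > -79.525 True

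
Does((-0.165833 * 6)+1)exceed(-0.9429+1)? No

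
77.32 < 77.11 False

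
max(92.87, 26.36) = 92.87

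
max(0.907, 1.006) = 1.006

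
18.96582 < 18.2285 False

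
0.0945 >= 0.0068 True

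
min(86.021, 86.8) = 86.021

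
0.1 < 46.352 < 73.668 True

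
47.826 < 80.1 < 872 True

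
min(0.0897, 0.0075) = 0.0075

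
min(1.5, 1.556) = 1.5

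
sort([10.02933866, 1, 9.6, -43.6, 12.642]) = [-43.6, 1, 9.6, 10.02933866, 12.642]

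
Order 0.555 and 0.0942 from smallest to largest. 0.0942, 0.555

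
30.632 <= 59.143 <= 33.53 False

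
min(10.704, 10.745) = 10.704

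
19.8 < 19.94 True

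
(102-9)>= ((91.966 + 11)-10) True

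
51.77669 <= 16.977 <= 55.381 False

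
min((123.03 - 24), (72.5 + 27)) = 99.03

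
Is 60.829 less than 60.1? No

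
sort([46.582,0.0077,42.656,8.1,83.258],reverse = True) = [83.258,46.582,42.656,8.1,0.0077]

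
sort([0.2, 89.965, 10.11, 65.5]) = [0.2, 10.11, 65.5, 89.965]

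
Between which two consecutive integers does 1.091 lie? 1 and 2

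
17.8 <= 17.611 False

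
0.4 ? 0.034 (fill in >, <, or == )>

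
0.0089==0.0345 False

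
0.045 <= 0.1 True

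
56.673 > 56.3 True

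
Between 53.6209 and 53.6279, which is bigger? 53.6279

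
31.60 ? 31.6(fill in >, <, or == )==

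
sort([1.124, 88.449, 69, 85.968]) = [1.124, 69, 85.968, 88.449]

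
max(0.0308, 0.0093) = 0.0308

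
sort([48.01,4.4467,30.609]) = [4.4467,30.609,48.01]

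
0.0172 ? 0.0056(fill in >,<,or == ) >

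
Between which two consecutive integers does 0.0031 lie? 0 and 1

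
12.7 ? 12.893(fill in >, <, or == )<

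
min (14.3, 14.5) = 14.3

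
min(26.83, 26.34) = 26.34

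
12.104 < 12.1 False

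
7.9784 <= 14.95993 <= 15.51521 True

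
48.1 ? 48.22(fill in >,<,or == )<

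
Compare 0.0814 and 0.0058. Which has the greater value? 0.0814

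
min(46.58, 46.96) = 46.58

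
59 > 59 False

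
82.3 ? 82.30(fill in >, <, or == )==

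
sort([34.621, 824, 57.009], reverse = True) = [824, 57.009, 34.621]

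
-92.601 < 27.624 True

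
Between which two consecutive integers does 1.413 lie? 1 and 2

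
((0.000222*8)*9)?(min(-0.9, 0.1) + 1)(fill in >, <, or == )<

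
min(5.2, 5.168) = 5.168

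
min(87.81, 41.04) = 41.04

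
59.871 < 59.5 False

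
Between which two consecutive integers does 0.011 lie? 0 and 1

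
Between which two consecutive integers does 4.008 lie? 4 and 5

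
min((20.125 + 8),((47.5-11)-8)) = 28.125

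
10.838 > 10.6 True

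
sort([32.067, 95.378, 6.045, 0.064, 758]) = [0.064, 6.045, 32.067, 95.378, 758]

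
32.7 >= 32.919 False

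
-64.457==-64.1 False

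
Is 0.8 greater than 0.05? Yes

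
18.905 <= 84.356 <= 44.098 False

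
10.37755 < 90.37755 True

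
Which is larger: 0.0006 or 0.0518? 0.0518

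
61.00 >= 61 True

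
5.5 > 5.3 True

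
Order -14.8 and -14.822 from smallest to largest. -14.822, -14.8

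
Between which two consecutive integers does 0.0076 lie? 0 and 1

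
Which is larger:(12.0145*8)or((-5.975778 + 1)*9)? (12.0145*8)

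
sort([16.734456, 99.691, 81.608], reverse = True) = [99.691, 81.608, 16.734456]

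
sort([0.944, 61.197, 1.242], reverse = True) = [61.197, 1.242, 0.944]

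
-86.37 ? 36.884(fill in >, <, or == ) <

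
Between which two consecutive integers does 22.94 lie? 22 and 23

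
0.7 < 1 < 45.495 True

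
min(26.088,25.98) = 25.98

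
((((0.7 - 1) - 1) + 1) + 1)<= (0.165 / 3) False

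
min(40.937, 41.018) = 40.937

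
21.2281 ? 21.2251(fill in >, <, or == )>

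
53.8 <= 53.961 True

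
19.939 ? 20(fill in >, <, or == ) <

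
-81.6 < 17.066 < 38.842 True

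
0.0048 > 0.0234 False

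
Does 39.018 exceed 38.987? Yes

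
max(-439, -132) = -132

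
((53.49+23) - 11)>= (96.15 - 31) True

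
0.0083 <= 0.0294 True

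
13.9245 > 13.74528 True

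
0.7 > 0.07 True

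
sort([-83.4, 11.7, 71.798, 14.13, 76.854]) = [-83.4, 11.7, 14.13, 71.798, 76.854]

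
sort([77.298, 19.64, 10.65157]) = [10.65157, 19.64, 77.298]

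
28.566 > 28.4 True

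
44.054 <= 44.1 True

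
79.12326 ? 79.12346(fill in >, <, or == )<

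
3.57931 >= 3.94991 False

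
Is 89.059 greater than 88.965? Yes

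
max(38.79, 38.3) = 38.79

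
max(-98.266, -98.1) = -98.1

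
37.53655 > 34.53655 True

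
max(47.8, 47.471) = 47.8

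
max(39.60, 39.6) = 39.6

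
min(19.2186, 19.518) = 19.2186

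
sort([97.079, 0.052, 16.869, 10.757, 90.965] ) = [0.052, 10.757, 16.869, 90.965, 97.079]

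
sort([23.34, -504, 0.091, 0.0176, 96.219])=[-504, 0.0176, 0.091, 23.34, 96.219]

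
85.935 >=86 False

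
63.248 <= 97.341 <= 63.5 False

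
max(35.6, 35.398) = 35.6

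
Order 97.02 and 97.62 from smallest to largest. 97.02, 97.62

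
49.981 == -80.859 False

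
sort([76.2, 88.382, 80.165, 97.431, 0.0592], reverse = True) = [97.431, 88.382, 80.165, 76.2, 0.0592]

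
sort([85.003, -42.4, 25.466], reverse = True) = [85.003, 25.466, -42.4]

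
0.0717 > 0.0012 True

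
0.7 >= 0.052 True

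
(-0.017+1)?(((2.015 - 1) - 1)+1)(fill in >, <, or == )<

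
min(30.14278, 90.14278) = 30.14278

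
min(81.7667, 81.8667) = 81.7667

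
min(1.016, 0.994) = 0.994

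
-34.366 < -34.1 True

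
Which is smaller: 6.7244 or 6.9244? 6.7244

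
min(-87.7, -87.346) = -87.7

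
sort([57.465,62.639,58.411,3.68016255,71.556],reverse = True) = [71.556,62.639,58.411,57.465,3.68016255]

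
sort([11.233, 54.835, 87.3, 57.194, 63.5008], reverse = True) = [87.3, 63.5008, 57.194, 54.835, 11.233]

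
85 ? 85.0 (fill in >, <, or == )==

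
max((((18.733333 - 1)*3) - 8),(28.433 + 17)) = 45.433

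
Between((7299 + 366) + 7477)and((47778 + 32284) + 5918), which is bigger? ((47778 + 32284) + 5918)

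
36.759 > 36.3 True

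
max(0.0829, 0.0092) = 0.0829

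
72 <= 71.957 False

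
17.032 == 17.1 False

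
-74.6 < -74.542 True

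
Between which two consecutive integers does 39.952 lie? 39 and 40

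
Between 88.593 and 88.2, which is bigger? 88.593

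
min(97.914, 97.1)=97.1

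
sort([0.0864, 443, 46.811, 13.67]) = [0.0864, 13.67, 46.811, 443]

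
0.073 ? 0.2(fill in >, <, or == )<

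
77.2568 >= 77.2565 True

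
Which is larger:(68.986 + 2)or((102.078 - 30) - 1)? ((102.078 - 30) - 1)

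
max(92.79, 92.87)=92.87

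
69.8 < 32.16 False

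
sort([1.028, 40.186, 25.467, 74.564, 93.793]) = [1.028, 25.467, 40.186, 74.564, 93.793]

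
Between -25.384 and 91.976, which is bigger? 91.976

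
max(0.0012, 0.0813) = 0.0813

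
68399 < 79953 True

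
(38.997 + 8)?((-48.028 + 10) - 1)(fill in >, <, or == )>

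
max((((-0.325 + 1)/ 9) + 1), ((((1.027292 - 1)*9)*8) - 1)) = 1.075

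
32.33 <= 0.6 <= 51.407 False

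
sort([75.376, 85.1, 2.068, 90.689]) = [2.068, 75.376, 85.1, 90.689]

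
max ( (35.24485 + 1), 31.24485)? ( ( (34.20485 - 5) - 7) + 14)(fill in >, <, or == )>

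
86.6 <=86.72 True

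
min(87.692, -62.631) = -62.631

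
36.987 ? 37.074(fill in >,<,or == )<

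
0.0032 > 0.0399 False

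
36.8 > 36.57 True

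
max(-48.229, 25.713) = 25.713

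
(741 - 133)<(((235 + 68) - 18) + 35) False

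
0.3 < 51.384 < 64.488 True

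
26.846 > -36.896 True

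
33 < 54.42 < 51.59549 False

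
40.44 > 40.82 False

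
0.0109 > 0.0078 True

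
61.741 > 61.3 True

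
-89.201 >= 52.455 False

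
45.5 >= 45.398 True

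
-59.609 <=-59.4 True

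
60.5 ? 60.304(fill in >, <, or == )>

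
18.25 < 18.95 True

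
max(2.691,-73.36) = 2.691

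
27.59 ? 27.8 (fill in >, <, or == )<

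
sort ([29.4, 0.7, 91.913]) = [0.7, 29.4, 91.913]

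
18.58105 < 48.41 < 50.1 True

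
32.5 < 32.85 True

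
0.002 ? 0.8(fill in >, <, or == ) <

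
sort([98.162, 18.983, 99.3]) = [18.983, 98.162, 99.3]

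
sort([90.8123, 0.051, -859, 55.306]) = [-859, 0.051, 55.306, 90.8123]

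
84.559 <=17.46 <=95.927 False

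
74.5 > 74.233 True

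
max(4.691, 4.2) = 4.691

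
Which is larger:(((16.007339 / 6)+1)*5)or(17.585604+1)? (17.585604+1)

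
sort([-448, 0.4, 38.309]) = [-448, 0.4, 38.309]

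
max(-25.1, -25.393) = -25.1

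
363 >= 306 True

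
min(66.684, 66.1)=66.1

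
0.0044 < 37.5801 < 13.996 False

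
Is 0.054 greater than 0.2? No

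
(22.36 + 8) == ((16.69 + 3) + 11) False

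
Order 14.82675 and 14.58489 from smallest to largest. 14.58489,14.82675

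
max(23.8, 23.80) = 23.80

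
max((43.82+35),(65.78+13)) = 78.82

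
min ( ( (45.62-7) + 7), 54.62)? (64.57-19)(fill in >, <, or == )>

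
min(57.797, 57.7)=57.7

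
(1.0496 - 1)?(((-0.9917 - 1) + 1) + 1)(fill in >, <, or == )>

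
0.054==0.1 False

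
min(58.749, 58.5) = 58.5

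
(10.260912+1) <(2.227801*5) False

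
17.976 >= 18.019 False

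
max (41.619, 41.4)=41.619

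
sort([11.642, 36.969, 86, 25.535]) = [11.642, 25.535, 36.969, 86]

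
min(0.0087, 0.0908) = 0.0087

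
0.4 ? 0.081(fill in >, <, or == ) >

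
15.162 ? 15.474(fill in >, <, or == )<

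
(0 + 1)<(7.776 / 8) False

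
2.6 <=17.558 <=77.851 True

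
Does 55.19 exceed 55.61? No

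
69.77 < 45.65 False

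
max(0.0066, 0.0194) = 0.0194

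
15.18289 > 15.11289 True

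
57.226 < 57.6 True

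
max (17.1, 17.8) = 17.8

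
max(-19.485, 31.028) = 31.028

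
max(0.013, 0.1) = 0.1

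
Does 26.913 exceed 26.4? Yes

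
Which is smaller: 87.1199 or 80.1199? 80.1199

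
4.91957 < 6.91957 True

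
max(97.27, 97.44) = 97.44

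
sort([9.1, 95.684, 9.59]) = [9.1, 9.59, 95.684]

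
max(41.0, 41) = 41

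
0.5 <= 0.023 False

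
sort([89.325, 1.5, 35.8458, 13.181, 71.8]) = [1.5, 13.181, 35.8458, 71.8, 89.325]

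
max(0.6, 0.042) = 0.6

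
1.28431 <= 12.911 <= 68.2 True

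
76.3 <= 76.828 True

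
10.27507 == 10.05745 False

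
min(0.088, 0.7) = 0.088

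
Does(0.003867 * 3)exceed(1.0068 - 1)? Yes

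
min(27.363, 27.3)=27.3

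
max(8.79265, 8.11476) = 8.79265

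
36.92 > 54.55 False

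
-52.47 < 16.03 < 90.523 True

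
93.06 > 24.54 True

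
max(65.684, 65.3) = 65.684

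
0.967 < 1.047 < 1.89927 True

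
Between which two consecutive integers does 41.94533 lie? 41 and 42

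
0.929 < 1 True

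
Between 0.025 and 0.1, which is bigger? 0.1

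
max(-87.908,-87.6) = -87.6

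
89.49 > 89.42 True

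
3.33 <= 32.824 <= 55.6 True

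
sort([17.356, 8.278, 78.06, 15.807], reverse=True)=[78.06, 17.356, 15.807, 8.278]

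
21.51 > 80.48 False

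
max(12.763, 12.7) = 12.763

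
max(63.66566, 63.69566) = 63.69566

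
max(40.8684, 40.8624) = 40.8684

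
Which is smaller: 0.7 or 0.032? 0.032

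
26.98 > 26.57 True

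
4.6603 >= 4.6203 True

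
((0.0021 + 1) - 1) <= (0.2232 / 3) True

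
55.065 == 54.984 False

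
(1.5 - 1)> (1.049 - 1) True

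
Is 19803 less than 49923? Yes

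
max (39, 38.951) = 39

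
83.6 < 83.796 True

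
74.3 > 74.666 False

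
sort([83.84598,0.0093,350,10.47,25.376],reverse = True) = [350,83.84598,25.376,10.47,0.0093]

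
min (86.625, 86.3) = 86.3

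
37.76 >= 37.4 True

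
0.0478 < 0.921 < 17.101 True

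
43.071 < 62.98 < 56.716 False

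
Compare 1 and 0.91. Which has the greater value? 1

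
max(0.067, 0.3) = 0.3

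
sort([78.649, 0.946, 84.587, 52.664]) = [0.946, 52.664, 78.649, 84.587]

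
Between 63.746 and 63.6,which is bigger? 63.746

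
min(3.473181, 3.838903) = 3.473181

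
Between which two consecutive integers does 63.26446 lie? 63 and 64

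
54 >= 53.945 True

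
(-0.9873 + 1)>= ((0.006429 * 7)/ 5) True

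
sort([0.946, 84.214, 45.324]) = [0.946, 45.324, 84.214]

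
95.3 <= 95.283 False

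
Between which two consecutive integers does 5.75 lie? 5 and 6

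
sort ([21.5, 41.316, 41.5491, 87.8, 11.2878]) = [11.2878, 21.5, 41.316, 41.5491, 87.8]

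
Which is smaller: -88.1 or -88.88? -88.88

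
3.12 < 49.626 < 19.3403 False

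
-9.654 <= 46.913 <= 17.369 False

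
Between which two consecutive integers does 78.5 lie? 78 and 79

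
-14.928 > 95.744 False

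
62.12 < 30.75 False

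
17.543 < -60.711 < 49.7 False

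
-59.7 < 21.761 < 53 True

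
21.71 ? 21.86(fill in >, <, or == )<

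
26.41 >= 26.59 False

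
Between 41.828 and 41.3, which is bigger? 41.828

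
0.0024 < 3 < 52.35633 True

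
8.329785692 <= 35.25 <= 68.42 True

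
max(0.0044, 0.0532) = 0.0532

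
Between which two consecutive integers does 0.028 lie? 0 and 1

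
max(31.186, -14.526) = 31.186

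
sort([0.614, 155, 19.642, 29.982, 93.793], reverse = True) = [155, 93.793, 29.982, 19.642, 0.614]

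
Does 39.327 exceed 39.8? No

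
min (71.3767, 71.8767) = 71.3767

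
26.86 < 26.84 False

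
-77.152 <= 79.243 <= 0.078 False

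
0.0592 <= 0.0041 False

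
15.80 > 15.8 False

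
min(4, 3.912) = 3.912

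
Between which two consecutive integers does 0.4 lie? 0 and 1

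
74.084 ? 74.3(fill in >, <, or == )<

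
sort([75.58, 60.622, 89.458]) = [60.622, 75.58, 89.458]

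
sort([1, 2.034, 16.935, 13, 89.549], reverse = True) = [89.549, 16.935, 13, 2.034, 1]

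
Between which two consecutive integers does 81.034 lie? 81 and 82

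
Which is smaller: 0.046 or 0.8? 0.046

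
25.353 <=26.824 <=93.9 True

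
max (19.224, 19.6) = 19.6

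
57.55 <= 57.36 False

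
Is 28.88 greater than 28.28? Yes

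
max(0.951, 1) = 1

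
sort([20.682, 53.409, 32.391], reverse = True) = [53.409, 32.391, 20.682]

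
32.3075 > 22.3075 True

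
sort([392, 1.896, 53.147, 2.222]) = [1.896, 2.222, 53.147, 392]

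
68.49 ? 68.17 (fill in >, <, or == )>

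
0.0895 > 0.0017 True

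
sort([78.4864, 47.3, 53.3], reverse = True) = [78.4864, 53.3, 47.3]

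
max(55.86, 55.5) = 55.86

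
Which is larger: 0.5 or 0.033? 0.5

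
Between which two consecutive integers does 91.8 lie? 91 and 92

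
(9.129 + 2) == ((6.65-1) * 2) False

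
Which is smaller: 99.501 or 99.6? 99.501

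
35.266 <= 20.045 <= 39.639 False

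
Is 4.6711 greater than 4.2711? Yes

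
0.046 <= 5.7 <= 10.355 True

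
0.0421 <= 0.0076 False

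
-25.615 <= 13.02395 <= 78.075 True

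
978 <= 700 False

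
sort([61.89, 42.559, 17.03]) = [17.03, 42.559, 61.89]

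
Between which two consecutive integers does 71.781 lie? 71 and 72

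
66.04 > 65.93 True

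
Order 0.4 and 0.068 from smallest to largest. 0.068, 0.4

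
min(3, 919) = 3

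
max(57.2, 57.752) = 57.752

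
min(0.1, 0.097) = 0.097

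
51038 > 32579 True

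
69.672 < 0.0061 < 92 False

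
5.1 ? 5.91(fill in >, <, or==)<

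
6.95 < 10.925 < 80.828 True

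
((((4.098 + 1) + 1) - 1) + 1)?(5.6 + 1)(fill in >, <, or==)<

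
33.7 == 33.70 True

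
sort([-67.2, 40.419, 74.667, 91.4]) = [-67.2, 40.419, 74.667, 91.4]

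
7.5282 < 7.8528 True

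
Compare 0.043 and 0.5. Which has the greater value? 0.5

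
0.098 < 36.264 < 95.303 True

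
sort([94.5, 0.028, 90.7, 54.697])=[0.028, 54.697, 90.7, 94.5]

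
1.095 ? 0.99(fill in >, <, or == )>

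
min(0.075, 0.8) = 0.075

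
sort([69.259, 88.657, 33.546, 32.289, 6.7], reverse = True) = [88.657, 69.259, 33.546, 32.289, 6.7]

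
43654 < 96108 True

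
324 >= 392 False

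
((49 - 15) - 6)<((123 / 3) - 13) False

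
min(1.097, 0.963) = 0.963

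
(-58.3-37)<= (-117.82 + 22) False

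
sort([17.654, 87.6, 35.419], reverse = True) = [87.6, 35.419, 17.654]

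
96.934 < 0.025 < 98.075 False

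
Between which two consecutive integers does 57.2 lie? 57 and 58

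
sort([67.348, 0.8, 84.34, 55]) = [0.8, 55, 67.348, 84.34]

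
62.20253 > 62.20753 False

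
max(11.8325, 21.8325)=21.8325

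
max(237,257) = 257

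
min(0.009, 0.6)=0.009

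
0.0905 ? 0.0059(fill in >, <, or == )>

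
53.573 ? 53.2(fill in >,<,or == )>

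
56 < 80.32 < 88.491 True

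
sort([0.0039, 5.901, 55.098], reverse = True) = [55.098, 5.901, 0.0039]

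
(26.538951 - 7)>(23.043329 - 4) True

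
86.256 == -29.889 False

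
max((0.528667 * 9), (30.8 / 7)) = 4.758003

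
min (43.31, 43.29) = 43.29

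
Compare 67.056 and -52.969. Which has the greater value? 67.056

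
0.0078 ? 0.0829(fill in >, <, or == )<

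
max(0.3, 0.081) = 0.3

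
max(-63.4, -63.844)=-63.4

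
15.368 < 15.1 False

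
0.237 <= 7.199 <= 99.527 True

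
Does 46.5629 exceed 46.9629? No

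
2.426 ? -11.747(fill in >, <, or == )>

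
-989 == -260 False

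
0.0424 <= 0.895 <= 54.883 True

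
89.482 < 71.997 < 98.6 False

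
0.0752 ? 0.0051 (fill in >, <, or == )>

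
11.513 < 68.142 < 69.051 True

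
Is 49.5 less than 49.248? No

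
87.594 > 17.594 True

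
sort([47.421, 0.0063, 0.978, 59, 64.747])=[0.0063, 0.978, 47.421, 59, 64.747]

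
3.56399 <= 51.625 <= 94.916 True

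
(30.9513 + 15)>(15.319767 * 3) False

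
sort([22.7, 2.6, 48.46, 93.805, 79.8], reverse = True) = [93.805, 79.8, 48.46, 22.7, 2.6]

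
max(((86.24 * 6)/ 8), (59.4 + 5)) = 64.68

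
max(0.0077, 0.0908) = 0.0908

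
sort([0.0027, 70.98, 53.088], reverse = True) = [70.98, 53.088, 0.0027]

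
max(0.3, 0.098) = 0.3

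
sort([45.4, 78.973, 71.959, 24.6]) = [24.6, 45.4, 71.959, 78.973]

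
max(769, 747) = 769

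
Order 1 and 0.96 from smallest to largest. 0.96, 1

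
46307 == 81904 False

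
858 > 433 True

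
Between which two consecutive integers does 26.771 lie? 26 and 27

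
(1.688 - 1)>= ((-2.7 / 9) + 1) False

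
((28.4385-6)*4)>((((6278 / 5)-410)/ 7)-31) False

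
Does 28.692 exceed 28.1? Yes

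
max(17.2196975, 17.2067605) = 17.2196975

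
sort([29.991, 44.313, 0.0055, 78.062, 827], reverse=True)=[827, 78.062, 44.313, 29.991, 0.0055]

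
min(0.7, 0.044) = 0.044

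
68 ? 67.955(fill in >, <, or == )>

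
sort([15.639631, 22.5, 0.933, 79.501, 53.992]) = [0.933, 15.639631, 22.5, 53.992, 79.501]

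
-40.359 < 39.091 True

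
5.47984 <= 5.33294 False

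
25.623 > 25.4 True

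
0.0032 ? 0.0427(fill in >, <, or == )<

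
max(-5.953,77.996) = 77.996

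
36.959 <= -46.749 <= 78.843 False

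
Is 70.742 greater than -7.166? Yes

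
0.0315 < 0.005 False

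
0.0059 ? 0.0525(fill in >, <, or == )<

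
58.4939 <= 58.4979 True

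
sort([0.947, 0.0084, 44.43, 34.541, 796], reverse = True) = [796, 44.43, 34.541, 0.947, 0.0084]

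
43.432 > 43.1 True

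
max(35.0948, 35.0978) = 35.0978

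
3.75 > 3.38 True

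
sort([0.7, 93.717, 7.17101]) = [0.7, 7.17101, 93.717]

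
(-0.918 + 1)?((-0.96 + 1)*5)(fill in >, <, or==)<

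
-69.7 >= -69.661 False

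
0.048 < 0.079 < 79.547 True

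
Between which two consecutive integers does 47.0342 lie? 47 and 48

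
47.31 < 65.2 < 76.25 True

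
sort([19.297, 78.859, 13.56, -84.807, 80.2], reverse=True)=[80.2, 78.859, 19.297, 13.56, -84.807]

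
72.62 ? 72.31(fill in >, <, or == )>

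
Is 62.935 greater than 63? No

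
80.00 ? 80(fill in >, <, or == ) ==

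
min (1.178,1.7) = 1.178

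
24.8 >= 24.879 False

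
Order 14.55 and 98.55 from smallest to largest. 14.55, 98.55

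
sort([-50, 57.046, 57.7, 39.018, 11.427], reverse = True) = [57.7, 57.046, 39.018, 11.427, -50]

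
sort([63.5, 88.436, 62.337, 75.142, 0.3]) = [0.3, 62.337, 63.5, 75.142, 88.436]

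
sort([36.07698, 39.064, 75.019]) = [36.07698, 39.064, 75.019]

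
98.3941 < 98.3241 False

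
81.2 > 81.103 True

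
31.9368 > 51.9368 False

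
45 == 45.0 True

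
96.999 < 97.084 True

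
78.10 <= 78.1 True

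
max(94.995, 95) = 95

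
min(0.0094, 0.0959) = 0.0094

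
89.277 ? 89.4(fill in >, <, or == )<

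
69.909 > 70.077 False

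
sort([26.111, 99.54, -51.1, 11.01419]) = [-51.1, 11.01419, 26.111, 99.54]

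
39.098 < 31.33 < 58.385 False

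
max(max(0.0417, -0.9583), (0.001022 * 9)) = 0.0417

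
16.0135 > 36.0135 False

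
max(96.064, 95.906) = 96.064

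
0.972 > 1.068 False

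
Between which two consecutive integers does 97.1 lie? 97 and 98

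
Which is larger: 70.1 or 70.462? 70.462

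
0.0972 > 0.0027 True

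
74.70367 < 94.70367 True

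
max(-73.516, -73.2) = -73.2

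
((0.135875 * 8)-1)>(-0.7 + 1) False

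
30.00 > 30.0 False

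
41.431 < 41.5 True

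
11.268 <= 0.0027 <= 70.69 False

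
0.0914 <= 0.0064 False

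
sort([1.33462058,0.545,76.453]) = [0.545,1.33462058,76.453]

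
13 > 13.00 False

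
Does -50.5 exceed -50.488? No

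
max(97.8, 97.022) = 97.8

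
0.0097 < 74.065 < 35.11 False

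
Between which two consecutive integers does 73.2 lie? 73 and 74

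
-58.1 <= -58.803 False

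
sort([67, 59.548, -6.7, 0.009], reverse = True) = [67, 59.548, 0.009, -6.7]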